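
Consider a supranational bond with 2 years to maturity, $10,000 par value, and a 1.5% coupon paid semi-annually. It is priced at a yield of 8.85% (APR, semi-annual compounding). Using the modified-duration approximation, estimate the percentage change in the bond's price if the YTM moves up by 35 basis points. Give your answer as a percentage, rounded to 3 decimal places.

-0.662%

Periodic yield y = 0.04425. Modified duration first:
  t   CF        PV=CF/(1+0.04425)^t    t·PV
  1        75.00        71.8219        71.8219
  2        75.00        68.7784       137.5569
  3        75.00        65.8640       197.5919
  4    10,075.00     8,472.8032    33,891.2128
  Σ                  8,679.2675    34,298.1834
P = 8,679.2675; D_Mac = 3.95174 half-year periods = 1.97587 yrs; D_mod = 1.97587/(1+0.04425) = 1.89214 yrs.
ΔP/P ≈ -D_mod · Δy = -1.89214 × (+0.0035) = -0.006622 = -0.6622%.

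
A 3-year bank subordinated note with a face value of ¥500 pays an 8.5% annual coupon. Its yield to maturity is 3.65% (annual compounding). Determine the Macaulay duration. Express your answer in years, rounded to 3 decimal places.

Periodic yield y = 0.0365. Discount each cash flow and weight by its year:
  t   CF        PV=CF/(1+0.0365)^t    t·PV
  1        42.50        41.0034        41.0034
  2        42.50        39.5595        79.1189
  3       542.50       487.1827     1,461.5480
  Σ                    567.7455     1,581.6703
Price P = Σ PV = 567.7455.
Macaulay duration = Σ(t·PV) / P = 1,581.6703 / 567.7455 = 2.78588 years.

2.786 years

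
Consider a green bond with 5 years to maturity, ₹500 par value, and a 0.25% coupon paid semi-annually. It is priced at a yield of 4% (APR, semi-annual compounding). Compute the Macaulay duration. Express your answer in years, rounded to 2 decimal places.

4.97 years

Periodic yield y = 0.02. Discount each cash flow and weight by its period:
  t   CF        PV=CF/(1+0.02)^t    t·PV
  1        0.625         0.6127         0.6127
  2        0.625         0.6007         1.2015
  3        0.625         0.5890         1.7669
  4        0.625         0.5774         2.3096
  5        0.625         0.5661         2.8304
  6        0.625         0.5550         3.3299
  7        0.625         0.5441         3.8087
  8        0.625         0.5334         4.2675
  9        0.625         0.5230         4.7067
  10     500.625       410.6869     4,106.8687
  Σ                    415.7883     4,131.7026
Price P = Σ PV = 415.7883.
Macaulay duration = Σ(t·PV) / P = 4,131.7026 / 415.7883 = 9.93704 half-year periods.
In years: 9.93704 / 2 = 4.96852 years.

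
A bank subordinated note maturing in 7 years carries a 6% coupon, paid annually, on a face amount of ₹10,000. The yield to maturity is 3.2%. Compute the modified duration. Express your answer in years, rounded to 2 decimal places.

Periodic yield y = 0.032. First find Macaulay duration:
  t   CF        PV=CF/(1+0.032)^t    t·PV
  1       600.00       581.3953       581.3953
  2       600.00       563.3676     1,126.7352
  3       600.00       545.8988     1,637.6965
  4       600.00       528.9717     2,115.8869
  5       600.00       512.5695     2,562.8475
  6       600.00       496.6759     2,980.0553
  7    10,600.00     8,502.5263    59,517.6841
  Σ                 11,731.4052    70,522.3008
P = 11,731.4052; Macaulay duration = 70,522.3008 / 11,731.4052 = 6.01141 years.
Modified duration = D_Mac / (1 + y) = 6.01141 / 1.032 = 5.82501 years.

5.83 years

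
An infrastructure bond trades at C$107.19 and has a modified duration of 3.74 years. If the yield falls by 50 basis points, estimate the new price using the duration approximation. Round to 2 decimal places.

Duration approximation: ΔP/P ≈ -D_mod · Δy = -3.74 × (-0.005) = +0.018700.
New price ≈ 107.19 × (1 + 0.018700) = 109.194453.

C$109.19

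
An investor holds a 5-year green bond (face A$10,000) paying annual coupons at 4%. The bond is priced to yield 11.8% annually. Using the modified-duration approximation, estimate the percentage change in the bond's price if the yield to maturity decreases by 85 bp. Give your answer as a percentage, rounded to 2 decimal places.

+3.46%

Periodic yield y = 0.118. Modified duration first:
  t   CF        PV=CF/(1+0.118)^t    t·PV
  1       400.00       357.7818       357.7818
  2       400.00       320.0195       640.0389
  3       400.00       286.2428       858.7284
  4       400.00       256.0311     1,024.1245
  5    10,400.00     5,954.2124    29,771.0619
  Σ                  7,174.2875    32,651.7355
P = 7,174.2875; D_Mac = 4.55122 yrs; D_mod = 4.55122/(1+0.118) = 4.07086 yrs.
ΔP/P ≈ -D_mod · Δy = -4.07086 × (-0.0085) = +0.034602 = +3.4602%.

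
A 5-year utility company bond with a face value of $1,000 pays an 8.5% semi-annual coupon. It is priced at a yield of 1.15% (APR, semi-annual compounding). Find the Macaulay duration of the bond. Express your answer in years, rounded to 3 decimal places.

4.309 years

Periodic yield y = 0.00575. Discount each cash flow and weight by its period:
  t   CF        PV=CF/(1+0.00575)^t    t·PV
  1        42.50        42.2570        42.2570
  2        42.50        42.0154        84.0309
  3        42.50        41.7752       125.3257
  4        42.50        41.5364       166.1456
  5        42.50        41.2989       206.4946
  6        42.50        41.0628       246.3769
  7        42.50        40.8281       285.7964
  8        42.50        40.5946       324.7570
  9        42.50        40.3625       363.2629
  10    1,042.50       984.4092     9,844.0917
  Σ                  1,356.1402    11,688.5387
Price P = Σ PV = 1,356.1402.
Macaulay duration = Σ(t·PV) / P = 11,688.5387 / 1,356.1402 = 8.61898 half-year periods.
In years: 8.61898 / 2 = 4.30949 years.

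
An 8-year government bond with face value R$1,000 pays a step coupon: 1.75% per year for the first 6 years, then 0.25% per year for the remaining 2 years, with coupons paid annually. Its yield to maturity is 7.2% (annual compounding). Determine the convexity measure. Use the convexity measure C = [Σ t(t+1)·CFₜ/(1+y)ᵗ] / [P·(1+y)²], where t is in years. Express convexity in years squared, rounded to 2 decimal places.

56.61

With y = 0.072:
  t   CF        PV=CF/(1+0.072)^t    t·PV        t(t+1)·PV
  1        17.50        16.3246        16.3246          32.6493
  2        17.50        15.2282        30.4564          91.3692
  3        17.50        14.2054        42.6162         170.4649
  4        17.50        13.2513        53.0053         265.0263
  5        17.50        12.3613        61.8065         370.8390
  6        17.50        11.5311        69.1864         484.3046
  7         2.50         1.5367        10.7566          86.0527
  8     1,002.50       574.8124     4,598.4989      41,386.4900
  Σ                    659.2509     4,882.6508      42,887.1959
P = 659.2509.
Convexity = Σ t(t+1)·PV / [P·(1+y)²] = 42,887.1959 / (659.2509 × 1.149184) = 56.60924.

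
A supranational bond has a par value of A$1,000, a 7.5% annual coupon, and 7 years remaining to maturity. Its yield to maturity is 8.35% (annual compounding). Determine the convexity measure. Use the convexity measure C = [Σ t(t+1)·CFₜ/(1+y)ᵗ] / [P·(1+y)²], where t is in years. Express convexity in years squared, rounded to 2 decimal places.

With y = 0.0835:
  t   CF        PV=CF/(1+0.0835)^t    t·PV        t(t+1)·PV
  1        75.00        69.2201        69.2201         138.4402
  2        75.00        63.8857       127.7713         383.3140
  3        75.00        58.9623       176.8869         707.5478
  4        75.00        54.4184       217.6735       1,088.3676
  5        75.00        50.2246       251.1231       1,506.7387
  6        75.00        46.3541       278.1244       1,946.8705
  7     1,075.00       613.2055     4,292.4386      34,339.5090
  Σ                    956.2707     5,413.2380      40,110.7878
P = 956.2707.
Convexity = Σ t(t+1)·PV / [P·(1+y)²] = 40,110.7878 / (956.2707 × 1.173972) = 35.72914.

35.73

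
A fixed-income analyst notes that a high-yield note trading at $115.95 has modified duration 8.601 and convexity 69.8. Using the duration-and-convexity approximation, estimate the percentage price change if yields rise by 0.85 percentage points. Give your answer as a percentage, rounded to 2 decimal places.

-7.06%

Duration effect: -D_mod·Δy = -8.601 × (+0.0085) = -0.0731085
Convexity effect: ½·C·(Δy)² = 0.5 × 69.8 × (0.0085)² = +0.002521525
ΔP/P ≈ -0.0731085 + 0.002521525 = -0.070586975
= -7.0586975%.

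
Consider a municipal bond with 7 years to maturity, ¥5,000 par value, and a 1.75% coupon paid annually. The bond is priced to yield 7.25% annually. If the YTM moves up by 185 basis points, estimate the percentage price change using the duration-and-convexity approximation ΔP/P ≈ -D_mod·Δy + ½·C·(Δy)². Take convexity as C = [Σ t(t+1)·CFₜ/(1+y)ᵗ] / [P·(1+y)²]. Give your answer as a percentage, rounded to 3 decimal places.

With y = 0.0725:
  t   CF        PV=CF/(1+0.0725)^t    t·PV        t(t+1)·PV
  1        87.50        81.5851        81.5851         163.1702
  2        87.50        76.0700       152.1400         456.4200
  3        87.50        70.9277       212.7832         851.1329
  4        87.50        66.1331       264.5324       1,322.6619
  5        87.50        61.6626       308.3128       1,849.8768
  6        87.50        57.4942       344.9654       2,414.7576
  7     5,087.50     3,116.9032    21,818.3225     174,546.5798
  Σ                  3,530.7759    23,182.6413     181,604.5992
P = 3,530.7759; D_Mac = 6.56588 yrs; D_mod = 6.12203 yrs; C = 44.71591.
Duration effect: -6.12203 × (+0.0185) = -0.113258
Convexity effect: 0.5 × 44.71591 × (0.0185)² = +0.0076520
ΔP/P ≈ -0.113258 + 0.0076520 = -0.105606 = -10.5606%.

-10.561%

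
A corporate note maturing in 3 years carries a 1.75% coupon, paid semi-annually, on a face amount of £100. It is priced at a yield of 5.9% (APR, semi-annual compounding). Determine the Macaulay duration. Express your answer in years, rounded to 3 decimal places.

2.931 years

Periodic yield y = 0.0295. Discount each cash flow and weight by its period:
  t   CF        PV=CF/(1+0.0295)^t    t·PV
  1        0.875         0.8499         0.8499
  2        0.875         0.8256         1.6511
  3        0.875         0.8019         2.4057
  4        0.875         0.7789         3.1158
  5        0.875         0.7566         3.7831
  6      100.875        84.7277       508.3662
  Σ                     88.7407       520.1719
Price P = Σ PV = 88.7407.
Macaulay duration = Σ(t·PV) / P = 520.1719 / 88.7407 = 5.86171 half-year periods.
In years: 5.86171 / 2 = 2.93085 years.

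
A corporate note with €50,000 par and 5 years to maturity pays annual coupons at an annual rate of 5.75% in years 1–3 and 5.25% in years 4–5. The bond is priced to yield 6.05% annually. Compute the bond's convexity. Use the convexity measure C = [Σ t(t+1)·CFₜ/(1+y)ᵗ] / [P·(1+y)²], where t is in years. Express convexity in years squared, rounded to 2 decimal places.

23.02

With y = 0.0605:
  t   CF        PV=CF/(1+0.0605)^t    t·PV        t(t+1)·PV
  1     2,875.00     2,710.9854     2,710.9854       5,421.9708
  2     2,875.00     2,556.3276     5,112.6551      15,337.9654
  3     2,875.00     2,410.4928     7,231.4783      28,925.9131
  4     2,625.00     2,075.3274     8,301.3095      41,506.5477
  5    52,625.00    39,231.8461   196,159.2304   1,176,955.3823
  Σ                 48,984.9792   219,515.6587   1,268,147.7792
P = 48,984.9792.
Convexity = Σ t(t+1)·PV / [P·(1+y)²] = 1,268,147.7792 / (48,984.9792 × 1.124660) = 23.01895.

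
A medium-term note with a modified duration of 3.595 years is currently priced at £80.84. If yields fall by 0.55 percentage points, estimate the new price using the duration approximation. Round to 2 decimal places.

Duration approximation: ΔP/P ≈ -D_mod · Δy = -3.595 × (-0.0055) = +0.0197725.
New price ≈ 80.84 × (1 + 0.0197725) = 82.4384089.

£82.44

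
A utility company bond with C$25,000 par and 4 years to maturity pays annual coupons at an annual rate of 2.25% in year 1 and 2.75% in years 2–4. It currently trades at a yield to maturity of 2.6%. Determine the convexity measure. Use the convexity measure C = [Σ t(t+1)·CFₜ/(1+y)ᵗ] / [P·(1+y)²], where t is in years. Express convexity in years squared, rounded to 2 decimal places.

With y = 0.026:
  t   CF        PV=CF/(1+0.026)^t    t·PV        t(t+1)·PV
  1       562.50       548.2456       548.2456       1,096.4912
  2       687.50       653.0974     1,306.1949       3,918.5846
  3       687.50       636.5472     1,909.6416       7,638.5665
  4    25,687.50    23,181.0122    92,724.0489     463,620.2446
  Σ                 25,018.9025    96,488.1311     476,273.8870
P = 25,018.9025.
Convexity = Σ t(t+1)·PV / [P·(1+y)²] = 476,273.8870 / (25,018.9025 × 1.052676) = 18.08397.

18.08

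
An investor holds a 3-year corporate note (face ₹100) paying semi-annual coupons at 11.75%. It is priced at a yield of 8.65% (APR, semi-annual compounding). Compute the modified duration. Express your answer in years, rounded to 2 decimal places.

Periodic yield y = 0.04325. First find Macaulay duration:
  t   CF        PV=CF/(1+0.04325)^t    t·PV
  1        5.875         5.6314         5.6314
  2        5.875         5.3980        10.7960
  3        5.875         5.1742        15.5226
  4        5.875         4.9597        19.8387
  5        5.875         4.7541        23.7704
  6      105.875        82.1227       492.7360
  Σ                    108.0400       568.2951
P = 108.0400; Macaulay duration = 568.2951 / 108.0400 = 5.26004 half-year periods = 2.63002 years.
Modified duration = D_Mac / (1 + y) = 2.63002 / 1.04325 = 2.52099 years.

2.52 years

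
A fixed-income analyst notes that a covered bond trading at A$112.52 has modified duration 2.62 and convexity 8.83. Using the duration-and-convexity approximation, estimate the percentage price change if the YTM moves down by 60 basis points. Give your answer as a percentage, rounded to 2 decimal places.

+1.59%

Duration effect: -D_mod·Δy = -2.62 × (-0.006) = +0.015720
Convexity effect: ½·C·(Δy)² = 0.5 × 8.83 × (-0.006)² = +0.00015894
ΔP/P ≈ +0.015720 + 0.00015894 = +0.01587894
= +1.587894%.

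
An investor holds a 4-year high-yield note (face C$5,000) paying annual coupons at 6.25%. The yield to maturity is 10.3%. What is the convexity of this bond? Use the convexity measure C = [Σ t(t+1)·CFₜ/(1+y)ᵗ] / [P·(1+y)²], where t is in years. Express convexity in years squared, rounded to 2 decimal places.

With y = 0.103:
  t   CF        PV=CF/(1+0.103)^t    t·PV        t(t+1)·PV
  1       312.50       283.3182       283.3182         566.6364
  2       312.50       256.8615       513.7230       1,541.1689
  3       312.50       232.8753       698.6260       2,794.5040
  4     5,312.50     3,589.1937    14,356.7747      71,783.8734
  Σ                  4,362.2487    15,852.4419      76,686.1828
P = 4,362.2487.
Convexity = Σ t(t+1)·PV / [P·(1+y)²] = 76,686.1828 / (4,362.2487 × 1.216609) = 14.44959.

14.45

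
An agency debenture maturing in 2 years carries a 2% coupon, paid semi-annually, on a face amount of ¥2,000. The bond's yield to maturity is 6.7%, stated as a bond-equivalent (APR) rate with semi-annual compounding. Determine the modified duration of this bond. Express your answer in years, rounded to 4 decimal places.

1.9051 years

Periodic yield y = 0.0335. First find Macaulay duration:
  t   CF        PV=CF/(1+0.0335)^t    t·PV
  1        20.00        19.3517        19.3517
  2        20.00        18.7244        37.4489
  3        20.00        18.1175        54.3525
  4     2,020.00     1,770.5551     7,082.2204
  Σ                  1,826.7488     7,193.3735
P = 1,826.7488; Macaulay duration = 7,193.3735 / 1,826.7488 = 3.93780 half-year periods = 1.96890 years.
Modified duration = D_Mac / (1 + y) = 1.96890 / 1.0335 = 1.90508 years.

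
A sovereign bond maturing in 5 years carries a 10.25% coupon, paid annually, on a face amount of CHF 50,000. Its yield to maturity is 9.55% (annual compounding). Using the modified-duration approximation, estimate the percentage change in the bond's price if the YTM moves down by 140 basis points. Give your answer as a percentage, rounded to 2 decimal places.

Periodic yield y = 0.0955. Modified duration first:
  t   CF        PV=CF/(1+0.0955)^t    t·PV
  1     5,125.00     4,678.2291     4,678.2291
  2     5,125.00     4,270.4054     8,540.8108
  3     5,125.00     3,898.1336    11,694.4009
  4     5,125.00     3,558.3146    14,233.2584
  5    55,125.00    34,937.0871   174,685.4357
  Σ                 51,342.1699   213,832.1349
P = 51,342.1699; D_Mac = 4.16484 yrs; D_mod = 4.16484/(1+0.0955) = 3.80177 yrs.
ΔP/P ≈ -D_mod · Δy = -3.80177 × (-0.014) = +0.053225 = +5.3225%.

+5.32%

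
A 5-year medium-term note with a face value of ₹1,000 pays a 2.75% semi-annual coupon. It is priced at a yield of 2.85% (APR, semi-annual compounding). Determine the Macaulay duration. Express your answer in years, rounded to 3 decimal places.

Periodic yield y = 0.01425. Discount each cash flow and weight by its period:
  t   CF        PV=CF/(1+0.01425)^t    t·PV
  1        13.75        13.5568        13.5568
  2        13.75        13.3663        26.7327
  3        13.75        13.1786        39.5357
  4        13.75        12.9934        51.9736
  5        13.75        12.8108        64.0542
  6        13.75        12.6309        75.7851
  7        13.75        12.4534        87.1737
  8        13.75        12.2784        98.2274
  9        13.75        12.1059       108.9532
  10    1,013.75       879.9960     8,799.9601
  Σ                    995.3705     9,365.9525
Price P = Σ PV = 995.3705.
Macaulay duration = Σ(t·PV) / P = 9,365.9525 / 995.3705 = 9.40951 half-year periods.
In years: 9.40951 / 2 = 4.70476 years.

4.705 years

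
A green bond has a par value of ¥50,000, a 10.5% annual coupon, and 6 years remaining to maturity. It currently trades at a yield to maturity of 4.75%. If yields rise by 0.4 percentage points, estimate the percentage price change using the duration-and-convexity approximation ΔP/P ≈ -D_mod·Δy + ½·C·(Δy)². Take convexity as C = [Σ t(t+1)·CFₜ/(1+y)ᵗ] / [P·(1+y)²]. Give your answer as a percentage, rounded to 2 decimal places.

-1.85%

With y = 0.0475:
  t   CF        PV=CF/(1+0.0475)^t    t·PV        t(t+1)·PV
  1     5,250.00     5,011.9332     5,011.9332      10,023.8663
  2     5,250.00     4,784.6617     9,569.3235      28,707.9704
  3     5,250.00     4,567.6962    13,703.0885      54,812.3541
  4     5,250.00     4,360.5691    17,442.2766      87,211.3828
  5     5,250.00     4,162.8345    20,814.1725     124,885.0350
  6    55,250.00    41,822.3173   250,933.9037   1,756,537.3262
  Σ                 64,710.0120   317,474.6980   2,062,177.9349
P = 64,710.0120; D_Mac = 4.90611 yrs; D_mod = 4.68364 yrs; C = 29.04334.
Duration effect: -4.68364 × (+0.004) = -0.018735
Convexity effect: 0.5 × 29.04334 × (0.004)² = +0.0002323
ΔP/P ≈ -0.018735 + 0.0002323 = -0.018502 = -1.8502%.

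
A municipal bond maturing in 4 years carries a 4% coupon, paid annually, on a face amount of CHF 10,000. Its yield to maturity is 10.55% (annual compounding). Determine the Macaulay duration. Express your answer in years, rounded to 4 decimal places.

3.7438 years

Periodic yield y = 0.1055. Discount each cash flow and weight by its year:
  t   CF        PV=CF/(1+0.1055)^t    t·PV
  1       400.00       361.8272       361.8272
  2       400.00       327.2974       654.5947
  3       400.00       296.0627       888.1882
  4    10,400.00     6,963.0314    27,852.1255
  Σ                  7,948.2187    29,756.7356
Price P = Σ PV = 7,948.2187.
Macaulay duration = Σ(t·PV) / P = 29,756.7356 / 7,948.2187 = 3.74382 years.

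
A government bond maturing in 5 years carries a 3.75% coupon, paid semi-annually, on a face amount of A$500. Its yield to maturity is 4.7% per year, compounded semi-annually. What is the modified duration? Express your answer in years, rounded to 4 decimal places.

4.4896 years

Periodic yield y = 0.0235. First find Macaulay duration:
  t   CF        PV=CF/(1+0.0235)^t    t·PV
  1        9.375         9.1597         9.1597
  2        9.375         8.9494        17.8989
  3        9.375         8.7440        26.2319
  4        9.375         8.5432        34.1727
  5        9.375         8.3470        41.7352
  6        9.375         8.1554        48.9323
  7        9.375         7.9681        55.7769
  8        9.375         7.7852        62.2814
  9        9.375         7.6064        68.4578
  10     509.375       403.7933     4,037.9334
  Σ                    479.0518     4,402.5802
P = 479.0518; Macaulay duration = 4,402.5802 / 479.0518 = 9.19020 half-year periods = 4.59510 years.
Modified duration = D_Mac / (1 + y) = 4.59510 / 1.0235 = 4.48959 years.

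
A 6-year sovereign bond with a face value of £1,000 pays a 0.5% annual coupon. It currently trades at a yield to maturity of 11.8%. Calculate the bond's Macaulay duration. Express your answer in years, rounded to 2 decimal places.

Periodic yield y = 0.118. Discount each cash flow and weight by its year:
  t   CF        PV=CF/(1+0.118)^t    t·PV
  1         5.00         4.4723         4.4723
  2         5.00         4.0002         8.0005
  3         5.00         3.5780        10.7341
  4         5.00         3.2004        12.8016
  5         5.00         2.8626        14.3130
  6     1,005.00       514.6539     3,087.9232
  Σ                    532.7674     3,138.2446
Price P = Σ PV = 532.7674.
Macaulay duration = Σ(t·PV) / P = 3,138.2446 / 532.7674 = 5.89046 years.

5.89 years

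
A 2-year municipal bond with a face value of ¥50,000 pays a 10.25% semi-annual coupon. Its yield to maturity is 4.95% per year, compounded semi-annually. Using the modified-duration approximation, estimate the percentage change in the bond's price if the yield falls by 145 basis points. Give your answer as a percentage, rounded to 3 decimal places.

Periodic yield y = 0.02475. Modified duration first:
  t   CF        PV=CF/(1+0.02475)^t    t·PV
  1     2,562.50     2,500.6099     2,500.6099
  2     2,562.50     2,440.2146     4,880.4292
  3     2,562.50     2,381.2780     7,143.8339
  4    52,562.50    47,665.5167   190,662.0668
  Σ                 54,987.6192   205,186.9398
P = 54,987.6192; D_Mac = 3.73151 half-year periods = 1.86576 yrs; D_mod = 1.86576/(1+0.02475) = 1.82069 yrs.
ΔP/P ≈ -D_mod · Δy = -1.82069 × (-0.0145) = +0.026400 = +2.6400%.

+2.640%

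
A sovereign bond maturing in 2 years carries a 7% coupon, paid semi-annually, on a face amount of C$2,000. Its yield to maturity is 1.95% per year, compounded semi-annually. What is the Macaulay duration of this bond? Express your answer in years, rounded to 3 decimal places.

Periodic yield y = 0.00975. Discount each cash flow and weight by its period:
  t   CF        PV=CF/(1+0.00975)^t    t·PV
  1        70.00        69.3241        69.3241
  2        70.00        68.6547       137.3094
  3        70.00        67.9918       203.9754
  4     2,070.00     1,991.2001     7,964.8003
  Σ                  2,197.1707     8,375.4091
Price P = Σ PV = 2,197.1707.
Macaulay duration = Σ(t·PV) / P = 8,375.4091 / 2,197.1707 = 3.81191 half-year periods.
In years: 3.81191 / 2 = 1.90595 years.

1.906 years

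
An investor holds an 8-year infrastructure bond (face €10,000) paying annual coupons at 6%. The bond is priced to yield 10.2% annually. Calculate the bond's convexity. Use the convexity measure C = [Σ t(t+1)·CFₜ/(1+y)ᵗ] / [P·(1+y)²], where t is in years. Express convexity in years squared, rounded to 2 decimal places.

43.49

With y = 0.102:
  t   CF        PV=CF/(1+0.102)^t    t·PV        t(t+1)·PV
  1       600.00       544.4646       544.4646       1,088.9292
  2       600.00       494.0695       988.1390       2,964.4171
  3       600.00       448.3389     1,345.0168       5,380.0674
  4       600.00       406.8411     1,627.3646       8,136.8230
  5       600.00       369.1843     1,845.9217      11,075.5304
  6       600.00       335.0130     2,010.0781      14,070.5468
  7       600.00       304.0046     2,128.0319      17,024.2550
  8    10,600.00     4,873.6362    38,989.0897     350,901.8077
  Σ                  7,775.5524    49,478.1065     410,642.3765
P = 7,775.5524.
Convexity = Σ t(t+1)·PV / [P·(1+y)²] = 410,642.3765 / (7,775.5524 × 1.214404) = 43.48799.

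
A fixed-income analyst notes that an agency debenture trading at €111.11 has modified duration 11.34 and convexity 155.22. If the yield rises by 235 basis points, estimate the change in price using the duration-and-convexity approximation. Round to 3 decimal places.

-€24.848

Duration effect: -D_mod·Δy = -11.34 × (+0.0235) = -0.266490
Convexity effect: ½·C·(Δy)² = 0.5 × 155.22 × (0.0235)² = +0.0428601225
ΔP/P ≈ -0.266490 + 0.0428601225 = -0.2236298775
ΔP ≈ 111.11 × (-0.2236298775) = -24.847515689025.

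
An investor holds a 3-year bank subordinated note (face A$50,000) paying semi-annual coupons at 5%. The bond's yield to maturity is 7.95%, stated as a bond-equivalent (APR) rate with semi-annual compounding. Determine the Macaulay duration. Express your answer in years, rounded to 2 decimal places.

Periodic yield y = 0.03975. Discount each cash flow and weight by its period:
  t   CF        PV=CF/(1+0.03975)^t    t·PV
  1     1,250.00     1,202.2121     1,202.2121
  2     1,250.00     1,156.2511     2,312.5022
  3     1,250.00     1,112.0472     3,336.1416
  4     1,250.00     1,069.5333     4,278.1331
  5     1,250.00     1,028.6446     5,143.2232
  6    51,250.00    40,562.0873   243,372.5238
  Σ                 46,130.7756   259,644.7360
Price P = Σ PV = 46,130.7756.
Macaulay duration = Σ(t·PV) / P = 259,644.7360 / 46,130.7756 = 5.62845 half-year periods.
In years: 5.62845 / 2 = 2.81422 years.

2.81 years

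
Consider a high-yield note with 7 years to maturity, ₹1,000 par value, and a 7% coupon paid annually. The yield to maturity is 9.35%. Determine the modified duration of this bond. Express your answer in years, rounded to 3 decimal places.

Periodic yield y = 0.0935. First find Macaulay duration:
  t   CF        PV=CF/(1+0.0935)^t    t·PV
  1        70.00        64.0146        64.0146
  2        70.00        58.5410       117.0821
  3        70.00        53.5355       160.6064
  4        70.00        48.9579       195.8316
  5        70.00        44.7718       223.8588
  6        70.00        40.9435       245.6612
  7     1,070.00       572.3376     4,006.3631
  Σ                    883.1019     5,013.4179
P = 883.1019; Macaulay duration = 5,013.4179 / 883.1019 = 5.67705 years.
Modified duration = D_Mac / (1 + y) = 5.67705 / 1.0935 = 5.19164 years.

5.192 years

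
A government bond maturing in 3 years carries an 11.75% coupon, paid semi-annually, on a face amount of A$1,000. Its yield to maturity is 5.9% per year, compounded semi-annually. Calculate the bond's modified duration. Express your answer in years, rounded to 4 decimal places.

Periodic yield y = 0.0295. First find Macaulay duration:
  t   CF        PV=CF/(1+0.0295)^t    t·PV
  1        58.75        57.0665        57.0665
  2        58.75        55.4313       110.8626
  3        58.75        53.8429       161.5288
  4        58.75        52.3001       209.2004
  5        58.75        50.8015       254.0073
  6     1,058.75       889.2734     5,335.6406
  Σ                  1,158.7158     6,128.3062
P = 1,158.7158; Macaulay duration = 6,128.3062 / 1,158.7158 = 5.28888 half-year periods = 2.64444 years.
Modified duration = D_Mac / (1 + y) = 2.64444 / 1.0295 = 2.56866 years.

2.5687 years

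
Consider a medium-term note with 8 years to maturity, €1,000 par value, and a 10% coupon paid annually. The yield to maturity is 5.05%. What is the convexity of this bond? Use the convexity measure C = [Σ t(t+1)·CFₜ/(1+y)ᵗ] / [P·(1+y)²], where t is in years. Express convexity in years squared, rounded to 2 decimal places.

45.50

With y = 0.0505:
  t   CF        PV=CF/(1+0.0505)^t    t·PV        t(t+1)·PV
  1       100.00        95.1928        95.1928         190.3855
  2       100.00        90.6166       181.2333         543.6998
  3       100.00        86.2605       258.7814       1,035.1257
  4       100.00        82.1137       328.4549       1,642.2746
  5       100.00        78.1663       390.8316       2,344.9899
  6       100.00        74.4087       446.4521       3,125.1650
  7       100.00        70.8317       495.8218       3,966.5746
  8     1,100.00       741.6931     5,933.5447      53,401.9023
  Σ                  1,319.2834     8,130.3127      66,250.1173
P = 1,319.2834.
Convexity = Σ t(t+1)·PV / [P·(1+y)²] = 66,250.1173 / (1,319.2834 × 1.103550) = 45.50472.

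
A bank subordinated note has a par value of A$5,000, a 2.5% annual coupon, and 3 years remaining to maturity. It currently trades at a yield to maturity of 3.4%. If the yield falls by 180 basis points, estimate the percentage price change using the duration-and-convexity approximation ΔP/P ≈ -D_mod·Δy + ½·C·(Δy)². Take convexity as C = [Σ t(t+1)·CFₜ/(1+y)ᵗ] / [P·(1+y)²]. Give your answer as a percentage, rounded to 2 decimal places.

With y = 0.034:
  t   CF        PV=CF/(1+0.034)^t    t·PV        t(t+1)·PV
  1       125.00       120.8897       120.8897         241.7795
  2       125.00       116.9147       233.8293         701.4879
  3     5,125.00     4,635.8807    13,907.6422      55,630.5687
  Σ                  4,873.6851    14,262.3612      56,573.8361
P = 4,873.6851; D_Mac = 2.92640 yrs; D_mod = 2.83018 yrs; C = 10.85718.
Duration effect: -2.83018 × (-0.018) = +0.050943
Convexity effect: 0.5 × 10.85718 × (-0.018)² = +0.0017589
ΔP/P ≈ +0.050943 + 0.0017589 = +0.052702 = +5.2702%.

+5.27%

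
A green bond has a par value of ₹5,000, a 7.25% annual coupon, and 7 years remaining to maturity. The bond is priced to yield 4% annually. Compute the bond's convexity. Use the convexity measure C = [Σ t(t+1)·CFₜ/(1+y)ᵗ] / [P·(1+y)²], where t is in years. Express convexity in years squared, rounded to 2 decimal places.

40.53

With y = 0.04:
  t   CF        PV=CF/(1+0.04)^t    t·PV        t(t+1)·PV
  1       362.50       348.5577       348.5577         697.1154
  2       362.50       335.1516       670.3033       2,010.9098
  3       362.50       322.2612       966.7835       3,867.1342
  4       362.50       309.8665     1,239.4661       6,197.3304
  5       362.50       297.9486     1,489.7429       8,938.4573
  6       362.50       286.4890     1,718.9341      12,032.5387
  7     5,362.50     4,075.0593    28,525.4149     228,203.3193
  Σ                  5,975.3339    34,959.2025     261,946.8049
P = 5,975.3339.
Convexity = Σ t(t+1)·PV / [P·(1+y)²] = 261,946.8049 / (5,975.3339 × 1.081600) = 40.53071.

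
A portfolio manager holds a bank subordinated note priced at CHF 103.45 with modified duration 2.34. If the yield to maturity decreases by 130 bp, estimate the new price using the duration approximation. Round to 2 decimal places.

CHF 106.60

Duration approximation: ΔP/P ≈ -D_mod · Δy = -2.34 × (-0.013) = +0.030420.
New price ≈ 103.45 × (1 + 0.030420) = 106.596949.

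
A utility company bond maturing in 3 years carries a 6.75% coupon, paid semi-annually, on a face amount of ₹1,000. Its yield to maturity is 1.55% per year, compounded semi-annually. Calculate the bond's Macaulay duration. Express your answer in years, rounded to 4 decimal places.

Periodic yield y = 0.00775. Discount each cash flow and weight by its period:
  t   CF        PV=CF/(1+0.00775)^t    t·PV
  1        33.75        33.4904        33.4904
  2        33.75        33.2329        66.4658
  3        33.75        32.9773        98.9320
  4        33.75        32.7237       130.8948
  5        33.75        32.4721       162.3603
  6     1,033.75       986.9580     5,921.7481
  Σ                  1,151.8544     6,413.8914
Price P = Σ PV = 1,151.8544.
Macaulay duration = Σ(t·PV) / P = 6,413.8914 / 1,151.8544 = 5.56832 half-year periods.
In years: 5.56832 / 2 = 2.78416 years.

2.7842 years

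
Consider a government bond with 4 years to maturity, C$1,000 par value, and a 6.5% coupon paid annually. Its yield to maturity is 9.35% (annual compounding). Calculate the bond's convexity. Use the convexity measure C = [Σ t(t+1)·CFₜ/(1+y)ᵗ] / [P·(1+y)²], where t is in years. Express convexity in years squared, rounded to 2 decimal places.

With y = 0.0935:
  t   CF        PV=CF/(1+0.0935)^t    t·PV        t(t+1)·PV
  1        65.00        59.4422        59.4422         118.8843
  2        65.00        54.3595       108.7191         326.1572
  3        65.00        49.7115       149.1345         596.5382
  4     1,065.00       744.8597     2,979.4387      14,897.1933
  Σ                    908.3729     3,296.7345      15,938.7731
P = 908.3729.
Convexity = Σ t(t+1)·PV / [P·(1+y)²] = 15,938.7731 / (908.3729 × 1.195742) = 14.67416.

14.67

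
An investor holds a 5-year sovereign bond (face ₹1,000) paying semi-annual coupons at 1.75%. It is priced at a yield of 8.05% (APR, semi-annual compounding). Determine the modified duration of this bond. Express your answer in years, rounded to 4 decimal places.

Periodic yield y = 0.04025. First find Macaulay duration:
  t   CF        PV=CF/(1+0.04025)^t    t·PV
  1         8.75         8.4114         8.4114
  2         8.75         8.0860        16.1720
  3         8.75         7.7731        23.3193
  4         8.75         7.4723        29.8894
  5         8.75         7.1832        35.9161
  6         8.75         6.9053        41.4317
  7         8.75         6.6381        46.4667
  8         8.75         6.3813        51.0501
  9         8.75         6.1343        55.2091
  10    1,008.75       679.8394     6,798.3936
  Σ                    744.8245     7,106.2595
P = 744.8245; Macaulay duration = 7,106.2595 / 744.8245 = 9.54085 half-year periods = 4.77043 years.
Modified duration = D_Mac / (1 + y) = 4.77043 / 1.04025 = 4.58585 years.

4.5858 years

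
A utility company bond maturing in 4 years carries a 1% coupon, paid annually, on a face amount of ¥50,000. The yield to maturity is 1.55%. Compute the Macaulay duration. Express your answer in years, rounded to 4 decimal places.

3.9402 years

Periodic yield y = 0.0155. Discount each cash flow and weight by its year:
  t   CF        PV=CF/(1+0.0155)^t    t·PV
  1       500.00       492.3683       492.3683
  2       500.00       484.8531       969.7061
  3       500.00       477.4526     1,432.3577
  4    50,500.00    47,486.6647   189,946.6587
  Σ                 48,941.3386   192,841.0908
Price P = Σ PV = 48,941.3386.
Macaulay duration = Σ(t·PV) / P = 192,841.0908 / 48,941.3386 = 3.94025 years.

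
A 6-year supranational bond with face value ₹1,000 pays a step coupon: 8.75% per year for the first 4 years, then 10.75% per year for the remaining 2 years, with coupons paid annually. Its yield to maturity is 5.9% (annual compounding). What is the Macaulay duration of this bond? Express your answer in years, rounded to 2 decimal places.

5.00 years

Periodic yield y = 0.059. Discount each cash flow and weight by its year:
  t   CF        PV=CF/(1+0.059)^t    t·PV
  1        87.50        82.6251        82.6251
  2        87.50        78.0218       156.0437
  3        87.50        73.6750       221.0250
  4        87.50        69.5704       278.2814
  5       107.50        80.7102       403.5512
  6     1,107.50       785.1777     4,711.0664
  Σ                  1,169.7803     5,852.5928
Price P = Σ PV = 1,169.7803.
Macaulay duration = Σ(t·PV) / P = 5,852.5928 / 1,169.7803 = 5.00316 years.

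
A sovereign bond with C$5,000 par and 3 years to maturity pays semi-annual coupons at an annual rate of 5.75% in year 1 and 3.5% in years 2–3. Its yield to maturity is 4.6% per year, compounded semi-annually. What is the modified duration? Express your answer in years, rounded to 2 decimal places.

Periodic yield y = 0.023. First find Macaulay duration:
  t   CF        PV=CF/(1+0.023)^t    t·PV
  1       143.75       140.5181       140.5181
  2       143.75       137.3588       274.7177
  3        87.50        81.7299       245.1898
  4        87.50        79.8924       319.5696
  5        87.50        78.0962       390.4810
  6     5,087.50     4,438.6471    26,631.8828
  Σ                  4,956.2426    28,002.3589
P = 4,956.2426; Macaulay duration = 28,002.3589 / 4,956.2426 = 5.64992 half-year periods = 2.82496 years.
Modified duration = D_Mac / (1 + y) = 2.82496 / 1.023 = 2.76145 years.

2.76 years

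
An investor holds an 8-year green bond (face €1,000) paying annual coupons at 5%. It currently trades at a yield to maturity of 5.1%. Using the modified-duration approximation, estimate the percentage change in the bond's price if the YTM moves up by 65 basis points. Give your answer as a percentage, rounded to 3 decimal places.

-4.194%

Periodic yield y = 0.051. Modified duration first:
  t   CF        PV=CF/(1+0.051)^t    t·PV
  1        50.00        47.5737        47.5737
  2        50.00        45.2652        90.5304
  3        50.00        43.0687       129.2061
  4        50.00        40.9788       163.9152
  5        50.00        38.9903       194.9514
  6        50.00        37.0983       222.5896
  7        50.00        35.2981       247.0865
  8     1,050.00       705.2897     5,642.3180
  Σ                    993.5628     6,738.1710
P = 993.5628; D_Mac = 6.78183 yrs; D_mod = 6.78183/(1+0.051) = 6.45274 yrs.
ΔP/P ≈ -D_mod · Δy = -6.45274 × (+0.0065) = -0.041943 = -4.1943%.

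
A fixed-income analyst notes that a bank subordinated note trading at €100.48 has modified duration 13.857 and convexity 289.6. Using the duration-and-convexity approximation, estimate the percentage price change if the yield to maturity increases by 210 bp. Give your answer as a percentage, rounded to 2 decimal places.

Duration effect: -D_mod·Δy = -13.857 × (+0.021) = -0.290997
Convexity effect: ½·C·(Δy)² = 0.5 × 289.6 × (0.021)² = +0.0638568
ΔP/P ≈ -0.290997 + 0.0638568 = -0.2271402
= -22.71402%.

-22.71%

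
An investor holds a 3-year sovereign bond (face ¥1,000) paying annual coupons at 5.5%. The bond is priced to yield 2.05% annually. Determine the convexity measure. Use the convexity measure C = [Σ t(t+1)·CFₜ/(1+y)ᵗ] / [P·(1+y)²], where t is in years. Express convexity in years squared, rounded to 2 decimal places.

10.78

With y = 0.0205:
  t   CF        PV=CF/(1+0.0205)^t    t·PV        t(t+1)·PV
  1        55.00        53.8951        53.8951         107.7903
  2        55.00        52.8125       105.6250         316.8750
  3     1,055.00       992.6895     2,978.0685      11,912.2741
  Σ                  1,099.3972     3,137.5887      12,336.9394
P = 1,099.3972.
Convexity = Σ t(t+1)·PV / [P·(1+y)²] = 12,336.9394 / (1,099.3972 × 1.041420) = 10.77524.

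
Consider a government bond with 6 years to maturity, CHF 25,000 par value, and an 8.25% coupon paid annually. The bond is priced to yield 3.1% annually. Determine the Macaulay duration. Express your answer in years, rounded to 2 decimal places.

5.10 years

Periodic yield y = 0.031. Discount each cash flow and weight by its year:
  t   CF        PV=CF/(1+0.031)^t    t·PV
  1     2,062.50     2,000.4850     2,000.4850
  2     2,062.50     1,940.3346     3,880.6692
  3     2,062.50     1,881.9928     5,645.9784
  4     2,062.50     1,825.4053     7,301.6210
  5     2,062.50     1,770.5192     8,852.5958
  6    27,062.50    22,532.8394   135,197.0366
  Σ                 31,951.5762   162,878.3860
Price P = Σ PV = 31,951.5762.
Macaulay duration = Σ(t·PV) / P = 162,878.3860 / 31,951.5762 = 5.09766 years.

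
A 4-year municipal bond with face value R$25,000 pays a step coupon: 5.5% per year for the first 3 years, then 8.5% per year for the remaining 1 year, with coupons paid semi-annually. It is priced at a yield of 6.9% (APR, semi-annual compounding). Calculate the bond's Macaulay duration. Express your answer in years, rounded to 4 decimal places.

3.6367 years

Periodic yield y = 0.0345. Discount each cash flow and weight by its period:
  t   CF        PV=CF/(1+0.0345)^t    t·PV
  1       687.50       664.5723       664.5723
  2       687.50       642.4091     1,284.8183
  3       687.50       620.9852     1,862.9555
  4       687.50       600.2756     2,401.1026
  5       687.50       580.2568     2,901.2839
  6       687.50       560.9055     3,365.4333
  7     1,062.50       837.9449     5,865.6145
  8    26,062.50    19,868.8217   158,950.5735
  Σ                 24,376.1711   177,296.3538
Price P = Σ PV = 24,376.1711.
Macaulay duration = Σ(t·PV) / P = 177,296.3538 / 24,376.1711 = 7.27335 half-year periods.
In years: 7.27335 / 2 = 3.63667 years.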